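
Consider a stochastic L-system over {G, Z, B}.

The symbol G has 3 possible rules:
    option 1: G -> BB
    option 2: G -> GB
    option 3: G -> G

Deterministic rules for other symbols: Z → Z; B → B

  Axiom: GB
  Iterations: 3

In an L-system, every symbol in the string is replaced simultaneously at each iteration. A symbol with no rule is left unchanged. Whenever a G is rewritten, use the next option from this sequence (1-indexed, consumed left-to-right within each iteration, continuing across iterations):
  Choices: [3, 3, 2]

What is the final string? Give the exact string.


Step 0: GB
Step 1: GB  (used choices [3])
Step 2: GB  (used choices [3])
Step 3: GBB  (used choices [2])

Answer: GBB


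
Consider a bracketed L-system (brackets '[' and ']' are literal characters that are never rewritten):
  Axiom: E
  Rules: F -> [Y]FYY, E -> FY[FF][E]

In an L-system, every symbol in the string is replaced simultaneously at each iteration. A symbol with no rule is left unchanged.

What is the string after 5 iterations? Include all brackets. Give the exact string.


Answer: [Y][Y][Y][Y]FYYYYYYYYY[[Y][Y][Y][Y]FYYYYYYYY[Y][Y][Y][Y]FYYYYYYYY][[Y][Y][Y]FYYYYYYY[[Y][Y][Y]FYYYYYY[Y][Y][Y]FYYYYYY][[Y][Y]FYYYYY[[Y][Y]FYYYY[Y][Y]FYYYY][[Y]FYYY[[Y]FYY[Y]FYY][FY[FF][E]]]]]

Derivation:
Step 0: E
Step 1: FY[FF][E]
Step 2: [Y]FYYY[[Y]FYY[Y]FYY][FY[FF][E]]
Step 3: [Y][Y]FYYYYY[[Y][Y]FYYYY[Y][Y]FYYYY][[Y]FYYY[[Y]FYY[Y]FYY][FY[FF][E]]]
Step 4: [Y][Y][Y]FYYYYYYY[[Y][Y][Y]FYYYYYY[Y][Y][Y]FYYYYYY][[Y][Y]FYYYYY[[Y][Y]FYYYY[Y][Y]FYYYY][[Y]FYYY[[Y]FYY[Y]FYY][FY[FF][E]]]]
Step 5: [Y][Y][Y][Y]FYYYYYYYYY[[Y][Y][Y][Y]FYYYYYYYY[Y][Y][Y][Y]FYYYYYYYY][[Y][Y][Y]FYYYYYYY[[Y][Y][Y]FYYYYYY[Y][Y][Y]FYYYYYY][[Y][Y]FYYYYY[[Y][Y]FYYYY[Y][Y]FYYYY][[Y]FYYY[[Y]FYY[Y]FYY][FY[FF][E]]]]]


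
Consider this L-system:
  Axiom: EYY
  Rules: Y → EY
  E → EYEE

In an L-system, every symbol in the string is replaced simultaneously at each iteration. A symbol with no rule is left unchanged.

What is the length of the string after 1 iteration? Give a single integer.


Answer: 8

Derivation:
Step 0: length = 3
Step 1: length = 8


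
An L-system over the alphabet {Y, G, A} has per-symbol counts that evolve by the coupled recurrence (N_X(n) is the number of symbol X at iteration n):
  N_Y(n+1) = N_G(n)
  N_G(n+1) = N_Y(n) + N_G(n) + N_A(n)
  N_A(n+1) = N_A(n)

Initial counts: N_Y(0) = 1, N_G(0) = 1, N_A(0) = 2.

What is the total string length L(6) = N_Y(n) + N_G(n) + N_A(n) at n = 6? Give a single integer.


Step 0: N_Y=1, N_G=1, N_A=2, L=4
Step 1: N_Y=1, N_G=4, N_A=2, L=7
Step 2: N_Y=4, N_G=7, N_A=2, L=13
Step 3: N_Y=7, N_G=13, N_A=2, L=22
Step 4: N_Y=13, N_G=22, N_A=2, L=37
Step 5: N_Y=22, N_G=37, N_A=2, L=61
Step 6: N_Y=37, N_G=61, N_A=2, L=100

Answer: 100


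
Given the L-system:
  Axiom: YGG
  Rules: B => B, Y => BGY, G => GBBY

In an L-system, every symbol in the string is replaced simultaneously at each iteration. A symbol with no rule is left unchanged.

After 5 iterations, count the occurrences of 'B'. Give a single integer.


Step 0: YGG  (0 'B')
Step 1: BGYGBBYGBBY  (5 'B')
Step 2: BGBBYBGYGBBYBBBGYGBBYBBBGY  (14 'B')
Step 3: BGBBYBBBGYBGBBYBGYGBBYBBBGYBBBGBBYBGYGBBYBBBGYBBBGBBYBGY  (32 'B')
Step 4: BGBBYBBBGYBBBGBBYBGYBGBBYBBBGYBGBBYBGYGBBYBBBGYBBBGBBYBGYBBBGBBYBBBGYBGBBYBGYGBBYBBBGYBBBGBBYBGYBBBGBBYBBBGYBGBBYBGY  (68 'B')
Step 5: BGBBYBBBGYBBBGBBYBGYBBBGBBYBBBGYBGBBYBGYBGBBYBBBGYBBBGBBYBGYBGBBYBBBGYBGBBYBGYGBBYBBBGYBBBGBBYBGYBBBGBBYBBBGYBGBBYBGYBBBGBBYBBBGYBBBGBBYBGYBGBBYBBBGYBGBBYBGYGBBYBBBGYBBBGBBYBGYBBBGBBYBBBGYBGBBYBGYBBBGBBYBBBGYBBBGBBYBGYBGBBYBBBGYBGBBYBGY  (140 'B')

Answer: 140


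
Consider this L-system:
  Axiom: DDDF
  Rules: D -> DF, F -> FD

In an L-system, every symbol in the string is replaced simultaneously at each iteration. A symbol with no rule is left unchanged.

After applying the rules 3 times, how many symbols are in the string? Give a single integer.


Answer: 32

Derivation:
Step 0: length = 4
Step 1: length = 8
Step 2: length = 16
Step 3: length = 32


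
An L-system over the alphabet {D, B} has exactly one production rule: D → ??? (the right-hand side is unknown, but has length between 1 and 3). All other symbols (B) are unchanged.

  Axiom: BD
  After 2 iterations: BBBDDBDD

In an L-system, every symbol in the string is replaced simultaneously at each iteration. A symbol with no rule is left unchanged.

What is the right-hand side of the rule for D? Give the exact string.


Trying D → BDD:
  Step 0: BD
  Step 1: BBDD
  Step 2: BBBDDBDD
Matches the given result.

Answer: BDD


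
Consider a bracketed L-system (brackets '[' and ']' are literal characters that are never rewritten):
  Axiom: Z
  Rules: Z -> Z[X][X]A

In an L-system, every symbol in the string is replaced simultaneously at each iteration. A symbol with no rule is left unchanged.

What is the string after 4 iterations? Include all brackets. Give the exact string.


Answer: Z[X][X]A[X][X]A[X][X]A[X][X]A

Derivation:
Step 0: Z
Step 1: Z[X][X]A
Step 2: Z[X][X]A[X][X]A
Step 3: Z[X][X]A[X][X]A[X][X]A
Step 4: Z[X][X]A[X][X]A[X][X]A[X][X]A


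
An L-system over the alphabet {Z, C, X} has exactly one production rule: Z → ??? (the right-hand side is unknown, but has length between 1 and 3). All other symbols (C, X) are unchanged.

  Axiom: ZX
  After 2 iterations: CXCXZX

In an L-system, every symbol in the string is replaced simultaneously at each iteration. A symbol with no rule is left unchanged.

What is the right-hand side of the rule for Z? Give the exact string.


Answer: CXZ

Derivation:
Trying Z → CXZ:
  Step 0: ZX
  Step 1: CXZX
  Step 2: CXCXZX
Matches the given result.


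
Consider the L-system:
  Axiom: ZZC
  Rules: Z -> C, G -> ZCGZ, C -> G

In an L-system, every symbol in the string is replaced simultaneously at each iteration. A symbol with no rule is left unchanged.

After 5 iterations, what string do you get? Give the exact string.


Answer: GZCGZCGZCGZCGGZCGZCGZCGZCGZCGZCGZCGZCGZCGZCGZCGZCGZCGZ

Derivation:
Step 0: ZZC
Step 1: CCG
Step 2: GGZCGZ
Step 3: ZCGZZCGZCGZCGZC
Step 4: CGZCGZCCGZCGZCGZCGZCGZCGZCG
Step 5: GZCGZCGZCGZCGGZCGZCGZCGZCGZCGZCGZCGZCGZCGZCGZCGZCGZCGZ


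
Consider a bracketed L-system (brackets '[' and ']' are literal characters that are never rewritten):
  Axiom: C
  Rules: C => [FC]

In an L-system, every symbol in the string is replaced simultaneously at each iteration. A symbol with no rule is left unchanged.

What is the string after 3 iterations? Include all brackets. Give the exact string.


Answer: [F[F[FC]]]

Derivation:
Step 0: C
Step 1: [FC]
Step 2: [F[FC]]
Step 3: [F[F[FC]]]


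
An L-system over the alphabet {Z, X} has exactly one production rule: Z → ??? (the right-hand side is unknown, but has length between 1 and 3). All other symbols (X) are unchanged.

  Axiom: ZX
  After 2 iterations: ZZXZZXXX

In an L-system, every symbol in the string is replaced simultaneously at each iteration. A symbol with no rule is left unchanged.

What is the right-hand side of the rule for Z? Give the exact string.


Trying Z → ZZX:
  Step 0: ZX
  Step 1: ZZXX
  Step 2: ZZXZZXXX
Matches the given result.

Answer: ZZX


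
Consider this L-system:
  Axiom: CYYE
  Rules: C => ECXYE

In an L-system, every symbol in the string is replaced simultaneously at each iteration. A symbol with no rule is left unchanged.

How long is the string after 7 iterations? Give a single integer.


Answer: 32

Derivation:
Step 0: length = 4
Step 1: length = 8
Step 2: length = 12
Step 3: length = 16
Step 4: length = 20
Step 5: length = 24
Step 6: length = 28
Step 7: length = 32


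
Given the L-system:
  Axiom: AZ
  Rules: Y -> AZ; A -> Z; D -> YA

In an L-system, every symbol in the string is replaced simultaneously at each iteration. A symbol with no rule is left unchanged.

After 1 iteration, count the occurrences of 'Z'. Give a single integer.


Step 0: AZ  (1 'Z')
Step 1: ZZ  (2 'Z')

Answer: 2


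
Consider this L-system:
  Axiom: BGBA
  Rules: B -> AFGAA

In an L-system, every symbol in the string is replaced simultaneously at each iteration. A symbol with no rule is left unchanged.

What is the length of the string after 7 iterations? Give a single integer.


Answer: 12

Derivation:
Step 0: length = 4
Step 1: length = 12
Step 2: length = 12
Step 3: length = 12
Step 4: length = 12
Step 5: length = 12
Step 6: length = 12
Step 7: length = 12


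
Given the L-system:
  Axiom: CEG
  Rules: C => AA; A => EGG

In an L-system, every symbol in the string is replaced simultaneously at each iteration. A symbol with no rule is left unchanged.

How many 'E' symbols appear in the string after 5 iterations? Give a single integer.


Answer: 3

Derivation:
Step 0: CEG  (1 'E')
Step 1: AAEG  (1 'E')
Step 2: EGGEGGEG  (3 'E')
Step 3: EGGEGGEG  (3 'E')
Step 4: EGGEGGEG  (3 'E')
Step 5: EGGEGGEG  (3 'E')


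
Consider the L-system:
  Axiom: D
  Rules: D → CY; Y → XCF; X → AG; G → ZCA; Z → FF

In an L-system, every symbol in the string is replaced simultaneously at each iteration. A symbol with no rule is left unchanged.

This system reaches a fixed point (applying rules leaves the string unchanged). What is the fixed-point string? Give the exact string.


Step 0: D
Step 1: CY
Step 2: CXCF
Step 3: CAGCF
Step 4: CAZCACF
Step 5: CAFFCACF
Step 6: CAFFCACF  (unchanged — fixed point at step 5)

Answer: CAFFCACF


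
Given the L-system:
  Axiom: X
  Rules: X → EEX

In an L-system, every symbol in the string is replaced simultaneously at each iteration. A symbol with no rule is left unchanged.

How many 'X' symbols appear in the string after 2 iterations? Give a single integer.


Answer: 1

Derivation:
Step 0: X  (1 'X')
Step 1: EEX  (1 'X')
Step 2: EEEEX  (1 'X')


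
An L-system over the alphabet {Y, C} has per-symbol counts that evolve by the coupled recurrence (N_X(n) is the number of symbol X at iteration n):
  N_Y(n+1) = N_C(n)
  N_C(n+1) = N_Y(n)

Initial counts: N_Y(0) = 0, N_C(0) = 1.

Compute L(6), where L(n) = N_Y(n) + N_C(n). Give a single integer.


Step 0: N_Y=0, N_C=1, L=1
Step 1: N_Y=1, N_C=0, L=1
Step 2: N_Y=0, N_C=1, L=1
Step 3: N_Y=1, N_C=0, L=1
Step 4: N_Y=0, N_C=1, L=1
Step 5: N_Y=1, N_C=0, L=1
Step 6: N_Y=0, N_C=1, L=1

Answer: 1


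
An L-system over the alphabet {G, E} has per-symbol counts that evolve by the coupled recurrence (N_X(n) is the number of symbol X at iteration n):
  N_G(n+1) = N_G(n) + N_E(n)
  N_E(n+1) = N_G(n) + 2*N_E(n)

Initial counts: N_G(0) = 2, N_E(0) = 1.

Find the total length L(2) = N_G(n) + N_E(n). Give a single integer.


Answer: 18

Derivation:
Step 0: N_G=2, N_E=1, L=3
Step 1: N_G=3, N_E=4, L=7
Step 2: N_G=7, N_E=11, L=18


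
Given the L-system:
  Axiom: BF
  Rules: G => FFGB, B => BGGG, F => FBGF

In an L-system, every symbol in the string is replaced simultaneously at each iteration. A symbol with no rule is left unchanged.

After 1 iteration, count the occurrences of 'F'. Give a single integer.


Answer: 2

Derivation:
Step 0: BF  (1 'F')
Step 1: BGGGFBGF  (2 'F')


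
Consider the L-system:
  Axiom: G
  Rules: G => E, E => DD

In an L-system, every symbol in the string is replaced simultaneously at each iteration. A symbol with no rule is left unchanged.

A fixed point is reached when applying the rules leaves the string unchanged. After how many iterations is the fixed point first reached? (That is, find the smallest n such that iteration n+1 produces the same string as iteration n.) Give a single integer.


Step 0: G
Step 1: E
Step 2: DD
Step 3: DD  (unchanged — fixed point at step 2)

Answer: 2


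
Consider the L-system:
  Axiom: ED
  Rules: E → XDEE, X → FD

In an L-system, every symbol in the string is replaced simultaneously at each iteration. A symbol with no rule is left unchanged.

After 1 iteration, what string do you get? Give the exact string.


Answer: XDEED

Derivation:
Step 0: ED
Step 1: XDEED


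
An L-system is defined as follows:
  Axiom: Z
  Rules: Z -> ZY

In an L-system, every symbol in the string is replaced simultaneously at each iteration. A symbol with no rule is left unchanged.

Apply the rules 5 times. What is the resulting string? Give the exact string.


Answer: ZYYYYY

Derivation:
Step 0: Z
Step 1: ZY
Step 2: ZYY
Step 3: ZYYY
Step 4: ZYYYY
Step 5: ZYYYYY


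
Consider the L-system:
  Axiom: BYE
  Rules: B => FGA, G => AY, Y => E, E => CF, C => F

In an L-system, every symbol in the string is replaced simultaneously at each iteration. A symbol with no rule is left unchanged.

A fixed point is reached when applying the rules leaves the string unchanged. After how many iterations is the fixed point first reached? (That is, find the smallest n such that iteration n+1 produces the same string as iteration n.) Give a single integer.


Answer: 5

Derivation:
Step 0: BYE
Step 1: FGAECF
Step 2: FAYACFFF
Step 3: FAEAFFFF
Step 4: FACFAFFFF
Step 5: FAFFAFFFF
Step 6: FAFFAFFFF  (unchanged — fixed point at step 5)


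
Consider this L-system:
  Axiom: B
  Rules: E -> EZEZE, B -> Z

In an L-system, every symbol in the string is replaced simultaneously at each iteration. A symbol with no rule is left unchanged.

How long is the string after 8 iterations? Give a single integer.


Step 0: length = 1
Step 1: length = 1
Step 2: length = 1
Step 3: length = 1
Step 4: length = 1
Step 5: length = 1
Step 6: length = 1
Step 7: length = 1
Step 8: length = 1

Answer: 1


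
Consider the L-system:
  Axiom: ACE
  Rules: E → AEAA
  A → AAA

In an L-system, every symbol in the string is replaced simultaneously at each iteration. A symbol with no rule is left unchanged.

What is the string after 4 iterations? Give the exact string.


Step 0: ACE
Step 1: AAACAEAA
Step 2: AAAAAAAAACAAAAEAAAAAAAA
Step 3: AAAAAAAAAAAAAAAAAAAAAAAAAAACAAAAAAAAAAAAAEAAAAAAAAAAAAAAAAAAAAAAAAAA
Step 4: AAAAAAAAAAAAAAAAAAAAAAAAAAAAAAAAAAAAAAAAAAAAAAAAAAAAAAAAAAAAAAAAAAAAAAAAAAAAAAAAACAAAAAAAAAAAAAAAAAAAAAAAAAAAAAAAAAAAAAAAAEAAAAAAAAAAAAAAAAAAAAAAAAAAAAAAAAAAAAAAAAAAAAAAAAAAAAAAAAAAAAAAAAAAAAAAAAAAAAAAAA

Answer: AAAAAAAAAAAAAAAAAAAAAAAAAAAAAAAAAAAAAAAAAAAAAAAAAAAAAAAAAAAAAAAAAAAAAAAAAAAAAAAAACAAAAAAAAAAAAAAAAAAAAAAAAAAAAAAAAAAAAAAAAEAAAAAAAAAAAAAAAAAAAAAAAAAAAAAAAAAAAAAAAAAAAAAAAAAAAAAAAAAAAAAAAAAAAAAAAAAAAAAAAA


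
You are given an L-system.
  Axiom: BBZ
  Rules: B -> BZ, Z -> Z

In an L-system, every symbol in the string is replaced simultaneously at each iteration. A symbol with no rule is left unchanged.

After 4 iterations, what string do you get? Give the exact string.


Step 0: BBZ
Step 1: BZBZZ
Step 2: BZZBZZZ
Step 3: BZZZBZZZZ
Step 4: BZZZZBZZZZZ

Answer: BZZZZBZZZZZ


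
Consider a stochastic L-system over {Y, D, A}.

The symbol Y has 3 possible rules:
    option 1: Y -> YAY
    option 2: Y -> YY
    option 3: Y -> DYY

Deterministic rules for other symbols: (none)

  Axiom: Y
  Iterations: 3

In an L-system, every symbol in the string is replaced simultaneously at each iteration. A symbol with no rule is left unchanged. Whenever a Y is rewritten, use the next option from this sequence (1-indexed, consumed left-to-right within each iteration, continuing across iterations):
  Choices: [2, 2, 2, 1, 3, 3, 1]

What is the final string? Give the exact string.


Answer: YAYDYYDYYYAY

Derivation:
Step 0: Y
Step 1: YY  (used choices [2])
Step 2: YYYY  (used choices [2, 2])
Step 3: YAYDYYDYYYAY  (used choices [1, 3, 3, 1])


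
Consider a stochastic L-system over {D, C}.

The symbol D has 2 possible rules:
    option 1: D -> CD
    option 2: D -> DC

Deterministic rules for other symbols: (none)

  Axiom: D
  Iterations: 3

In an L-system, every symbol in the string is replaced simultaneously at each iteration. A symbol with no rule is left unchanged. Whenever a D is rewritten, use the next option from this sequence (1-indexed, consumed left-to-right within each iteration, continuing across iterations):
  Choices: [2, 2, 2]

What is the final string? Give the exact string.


Answer: DCCC

Derivation:
Step 0: D
Step 1: DC  (used choices [2])
Step 2: DCC  (used choices [2])
Step 3: DCCC  (used choices [2])


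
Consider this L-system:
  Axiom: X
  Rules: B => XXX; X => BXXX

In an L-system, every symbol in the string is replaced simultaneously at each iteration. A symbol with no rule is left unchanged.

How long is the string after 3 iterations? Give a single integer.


Step 0: length = 1
Step 1: length = 4
Step 2: length = 15
Step 3: length = 57

Answer: 57


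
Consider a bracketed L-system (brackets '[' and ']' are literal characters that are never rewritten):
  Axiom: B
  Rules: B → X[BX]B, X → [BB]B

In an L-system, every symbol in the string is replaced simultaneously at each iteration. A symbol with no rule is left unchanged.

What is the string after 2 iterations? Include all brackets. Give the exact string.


Answer: [BB]B[X[BX]B[BB]B]X[BX]B

Derivation:
Step 0: B
Step 1: X[BX]B
Step 2: [BB]B[X[BX]B[BB]B]X[BX]B


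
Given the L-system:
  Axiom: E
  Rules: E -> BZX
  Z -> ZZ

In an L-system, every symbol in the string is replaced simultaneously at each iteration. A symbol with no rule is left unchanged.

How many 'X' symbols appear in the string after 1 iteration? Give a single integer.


Step 0: E  (0 'X')
Step 1: BZX  (1 'X')

Answer: 1


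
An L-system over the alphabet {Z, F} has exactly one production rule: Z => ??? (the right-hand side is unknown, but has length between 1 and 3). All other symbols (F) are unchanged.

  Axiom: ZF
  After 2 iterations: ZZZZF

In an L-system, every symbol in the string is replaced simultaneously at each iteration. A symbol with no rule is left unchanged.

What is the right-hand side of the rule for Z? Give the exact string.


Answer: ZZ

Derivation:
Trying Z => ZZ:
  Step 0: ZF
  Step 1: ZZF
  Step 2: ZZZZF
Matches the given result.


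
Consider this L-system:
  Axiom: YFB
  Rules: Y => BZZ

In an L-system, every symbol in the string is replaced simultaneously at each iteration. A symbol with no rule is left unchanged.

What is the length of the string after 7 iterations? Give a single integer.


Step 0: length = 3
Step 1: length = 5
Step 2: length = 5
Step 3: length = 5
Step 4: length = 5
Step 5: length = 5
Step 6: length = 5
Step 7: length = 5

Answer: 5


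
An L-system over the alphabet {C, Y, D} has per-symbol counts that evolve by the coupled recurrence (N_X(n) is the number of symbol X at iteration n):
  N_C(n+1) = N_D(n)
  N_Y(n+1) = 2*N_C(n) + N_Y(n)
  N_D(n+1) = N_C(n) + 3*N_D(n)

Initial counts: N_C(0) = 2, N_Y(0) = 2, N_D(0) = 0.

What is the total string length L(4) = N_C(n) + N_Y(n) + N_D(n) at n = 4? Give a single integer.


Answer: 108

Derivation:
Step 0: N_C=2, N_Y=2, N_D=0, L=4
Step 1: N_C=0, N_Y=6, N_D=2, L=8
Step 2: N_C=2, N_Y=6, N_D=6, L=14
Step 3: N_C=6, N_Y=10, N_D=20, L=36
Step 4: N_C=20, N_Y=22, N_D=66, L=108


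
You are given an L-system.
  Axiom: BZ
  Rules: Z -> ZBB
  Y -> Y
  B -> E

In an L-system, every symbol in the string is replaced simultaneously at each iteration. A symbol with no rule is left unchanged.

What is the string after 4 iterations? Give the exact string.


Answer: EZBBEEEEEE

Derivation:
Step 0: BZ
Step 1: EZBB
Step 2: EZBBEE
Step 3: EZBBEEEE
Step 4: EZBBEEEEEE


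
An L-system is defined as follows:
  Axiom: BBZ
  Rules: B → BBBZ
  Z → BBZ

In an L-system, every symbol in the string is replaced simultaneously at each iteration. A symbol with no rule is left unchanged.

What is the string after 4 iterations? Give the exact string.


Step 0: BBZ
Step 1: BBBZBBBZBBZ
Step 2: BBBZBBBZBBBZBBZBBBZBBBZBBBZBBZBBBZBBBZBBZ
Step 3: BBBZBBBZBBBZBBZBBBZBBBZBBBZBBZBBBZBBBZBBBZBBZBBBZBBBZBBZBBBZBBBZBBBZBBZBBBZBBBZBBBZBBZBBBZBBBZBBBZBBZBBBZBBBZBBZBBBZBBBZBBBZBBZBBBZBBBZBBBZBBZBBBZBBBZBBZ
Step 4: BBBZBBBZBBBZBBZBBBZBBBZBBBZBBZBBBZBBBZBBBZBBZBBBZBBBZBBZBBBZBBBZBBBZBBZBBBZBBBZBBBZBBZBBBZBBBZBBBZBBZBBBZBBBZBBZBBBZBBBZBBBZBBZBBBZBBBZBBBZBBZBBBZBBBZBBBZBBZBBBZBBBZBBZBBBZBBBZBBBZBBZBBBZBBBZBBBZBBZBBBZBBBZBBZBBBZBBBZBBBZBBZBBBZBBBZBBBZBBZBBBZBBBZBBBZBBZBBBZBBBZBBZBBBZBBBZBBBZBBZBBBZBBBZBBBZBBZBBBZBBBZBBBZBBZBBBZBBBZBBZBBBZBBBZBBBZBBZBBBZBBBZBBBZBBZBBBZBBBZBBBZBBZBBBZBBBZBBZBBBZBBBZBBBZBBZBBBZBBBZBBBZBBZBBBZBBBZBBZBBBZBBBZBBBZBBZBBBZBBBZBBBZBBZBBBZBBBZBBBZBBZBBBZBBBZBBZBBBZBBBZBBBZBBZBBBZBBBZBBBZBBZBBBZBBBZBBBZBBZBBBZBBBZBBZBBBZBBBZBBBZBBZBBBZBBBZBBBZBBZBBBZBBBZBBZ

Answer: BBBZBBBZBBBZBBZBBBZBBBZBBBZBBZBBBZBBBZBBBZBBZBBBZBBBZBBZBBBZBBBZBBBZBBZBBBZBBBZBBBZBBZBBBZBBBZBBBZBBZBBBZBBBZBBZBBBZBBBZBBBZBBZBBBZBBBZBBBZBBZBBBZBBBZBBBZBBZBBBZBBBZBBZBBBZBBBZBBBZBBZBBBZBBBZBBBZBBZBBBZBBBZBBZBBBZBBBZBBBZBBZBBBZBBBZBBBZBBZBBBZBBBZBBBZBBZBBBZBBBZBBZBBBZBBBZBBBZBBZBBBZBBBZBBBZBBZBBBZBBBZBBBZBBZBBBZBBBZBBZBBBZBBBZBBBZBBZBBBZBBBZBBBZBBZBBBZBBBZBBBZBBZBBBZBBBZBBZBBBZBBBZBBBZBBZBBBZBBBZBBBZBBZBBBZBBBZBBZBBBZBBBZBBBZBBZBBBZBBBZBBBZBBZBBBZBBBZBBBZBBZBBBZBBBZBBZBBBZBBBZBBBZBBZBBBZBBBZBBBZBBZBBBZBBBZBBBZBBZBBBZBBBZBBZBBBZBBBZBBBZBBZBBBZBBBZBBBZBBZBBBZBBBZBBZ


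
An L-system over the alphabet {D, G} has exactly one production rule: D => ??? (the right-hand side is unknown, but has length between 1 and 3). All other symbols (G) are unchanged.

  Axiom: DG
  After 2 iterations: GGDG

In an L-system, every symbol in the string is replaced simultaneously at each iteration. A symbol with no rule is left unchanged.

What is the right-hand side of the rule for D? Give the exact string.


Answer: GD

Derivation:
Trying D => GD:
  Step 0: DG
  Step 1: GDG
  Step 2: GGDG
Matches the given result.


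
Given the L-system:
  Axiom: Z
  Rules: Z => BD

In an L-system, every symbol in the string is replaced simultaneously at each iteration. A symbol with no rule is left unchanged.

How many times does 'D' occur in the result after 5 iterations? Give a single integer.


Step 0: Z  (0 'D')
Step 1: BD  (1 'D')
Step 2: BD  (1 'D')
Step 3: BD  (1 'D')
Step 4: BD  (1 'D')
Step 5: BD  (1 'D')

Answer: 1


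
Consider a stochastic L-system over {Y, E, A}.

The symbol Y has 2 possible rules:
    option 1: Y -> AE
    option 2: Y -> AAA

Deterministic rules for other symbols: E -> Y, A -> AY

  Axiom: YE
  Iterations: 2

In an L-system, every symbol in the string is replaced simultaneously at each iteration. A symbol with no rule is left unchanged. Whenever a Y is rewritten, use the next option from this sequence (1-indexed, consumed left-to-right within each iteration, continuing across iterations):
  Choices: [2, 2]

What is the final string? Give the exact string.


Step 0: YE
Step 1: AAAY  (used choices [2])
Step 2: AYAYAYAAA  (used choices [2])

Answer: AYAYAYAAA


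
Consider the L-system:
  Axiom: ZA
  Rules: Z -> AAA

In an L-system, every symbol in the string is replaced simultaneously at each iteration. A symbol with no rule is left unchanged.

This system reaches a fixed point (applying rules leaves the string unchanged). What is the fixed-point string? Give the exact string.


Answer: AAAA

Derivation:
Step 0: ZA
Step 1: AAAA
Step 2: AAAA  (unchanged — fixed point at step 1)


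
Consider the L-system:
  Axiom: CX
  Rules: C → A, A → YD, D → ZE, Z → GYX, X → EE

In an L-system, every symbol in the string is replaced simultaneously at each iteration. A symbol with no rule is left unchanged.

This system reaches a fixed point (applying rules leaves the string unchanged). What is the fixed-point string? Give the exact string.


Answer: YGYEEEEE

Derivation:
Step 0: CX
Step 1: AEE
Step 2: YDEE
Step 3: YZEEE
Step 4: YGYXEEE
Step 5: YGYEEEEE
Step 6: YGYEEEEE  (unchanged — fixed point at step 5)


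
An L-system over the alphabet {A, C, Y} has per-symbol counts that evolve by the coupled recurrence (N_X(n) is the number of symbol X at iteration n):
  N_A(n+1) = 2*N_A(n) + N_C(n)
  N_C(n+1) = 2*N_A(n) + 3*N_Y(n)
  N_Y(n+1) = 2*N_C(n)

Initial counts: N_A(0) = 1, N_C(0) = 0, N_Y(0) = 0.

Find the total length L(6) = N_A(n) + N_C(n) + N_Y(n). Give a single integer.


Step 0: N_A=1, N_C=0, N_Y=0, L=1
Step 1: N_A=2, N_C=2, N_Y=0, L=4
Step 2: N_A=6, N_C=4, N_Y=4, L=14
Step 3: N_A=16, N_C=24, N_Y=8, L=48
Step 4: N_A=56, N_C=56, N_Y=48, L=160
Step 5: N_A=168, N_C=256, N_Y=112, L=536
Step 6: N_A=592, N_C=672, N_Y=512, L=1776

Answer: 1776


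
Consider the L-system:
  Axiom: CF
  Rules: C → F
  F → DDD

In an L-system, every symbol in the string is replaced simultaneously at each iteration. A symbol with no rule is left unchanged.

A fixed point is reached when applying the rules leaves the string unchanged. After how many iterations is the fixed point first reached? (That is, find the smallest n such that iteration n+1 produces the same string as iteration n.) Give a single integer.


Answer: 2

Derivation:
Step 0: CF
Step 1: FDDD
Step 2: DDDDDD
Step 3: DDDDDD  (unchanged — fixed point at step 2)


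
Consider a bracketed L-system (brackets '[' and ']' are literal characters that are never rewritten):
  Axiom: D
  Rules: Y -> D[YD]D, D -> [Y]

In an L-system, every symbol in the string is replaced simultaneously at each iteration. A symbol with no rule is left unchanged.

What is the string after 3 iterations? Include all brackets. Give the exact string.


Step 0: D
Step 1: [Y]
Step 2: [D[YD]D]
Step 3: [[Y][D[YD]D[Y]][Y]]

Answer: [[Y][D[YD]D[Y]][Y]]


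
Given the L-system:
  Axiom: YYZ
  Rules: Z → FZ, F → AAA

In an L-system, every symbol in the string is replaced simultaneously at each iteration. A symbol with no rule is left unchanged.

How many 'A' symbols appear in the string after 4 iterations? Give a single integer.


Step 0: YYZ  (0 'A')
Step 1: YYFZ  (0 'A')
Step 2: YYAAAFZ  (3 'A')
Step 3: YYAAAAAAFZ  (6 'A')
Step 4: YYAAAAAAAAAFZ  (9 'A')

Answer: 9


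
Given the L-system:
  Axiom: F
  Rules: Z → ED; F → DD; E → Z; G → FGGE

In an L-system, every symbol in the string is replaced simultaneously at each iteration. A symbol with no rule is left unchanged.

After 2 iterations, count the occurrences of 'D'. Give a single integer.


Step 0: F  (0 'D')
Step 1: DD  (2 'D')
Step 2: DD  (2 'D')

Answer: 2


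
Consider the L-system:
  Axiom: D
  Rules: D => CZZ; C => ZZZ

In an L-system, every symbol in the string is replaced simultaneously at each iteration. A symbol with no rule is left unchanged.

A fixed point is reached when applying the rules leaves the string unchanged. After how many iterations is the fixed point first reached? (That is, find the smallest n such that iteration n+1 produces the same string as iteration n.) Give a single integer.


Step 0: D
Step 1: CZZ
Step 2: ZZZZZ
Step 3: ZZZZZ  (unchanged — fixed point at step 2)

Answer: 2


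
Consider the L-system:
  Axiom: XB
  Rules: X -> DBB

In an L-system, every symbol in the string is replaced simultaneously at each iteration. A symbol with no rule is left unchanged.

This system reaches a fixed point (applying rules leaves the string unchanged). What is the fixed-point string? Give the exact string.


Answer: DBBB

Derivation:
Step 0: XB
Step 1: DBBB
Step 2: DBBB  (unchanged — fixed point at step 1)


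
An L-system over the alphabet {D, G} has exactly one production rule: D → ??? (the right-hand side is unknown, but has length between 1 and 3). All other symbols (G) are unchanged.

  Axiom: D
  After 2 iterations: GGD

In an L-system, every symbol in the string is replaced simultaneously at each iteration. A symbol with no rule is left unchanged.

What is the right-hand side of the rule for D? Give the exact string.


Answer: GD

Derivation:
Trying D → GD:
  Step 0: D
  Step 1: GD
  Step 2: GGD
Matches the given result.


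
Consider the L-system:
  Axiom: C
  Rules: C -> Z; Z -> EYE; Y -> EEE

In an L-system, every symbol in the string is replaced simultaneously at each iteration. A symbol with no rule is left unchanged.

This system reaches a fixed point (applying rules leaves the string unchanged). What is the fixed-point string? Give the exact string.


Step 0: C
Step 1: Z
Step 2: EYE
Step 3: EEEEE
Step 4: EEEEE  (unchanged — fixed point at step 3)

Answer: EEEEE


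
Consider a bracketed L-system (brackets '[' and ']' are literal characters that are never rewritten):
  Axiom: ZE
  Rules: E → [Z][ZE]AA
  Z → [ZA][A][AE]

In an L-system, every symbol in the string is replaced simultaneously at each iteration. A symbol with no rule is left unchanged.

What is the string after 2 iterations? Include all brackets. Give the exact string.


Step 0: ZE
Step 1: [ZA][A][AE][Z][ZE]AA
Step 2: [[ZA][A][AE]A][A][A[Z][ZE]AA][[ZA][A][AE]][[ZA][A][AE][Z][ZE]AA]AA

Answer: [[ZA][A][AE]A][A][A[Z][ZE]AA][[ZA][A][AE]][[ZA][A][AE][Z][ZE]AA]AA


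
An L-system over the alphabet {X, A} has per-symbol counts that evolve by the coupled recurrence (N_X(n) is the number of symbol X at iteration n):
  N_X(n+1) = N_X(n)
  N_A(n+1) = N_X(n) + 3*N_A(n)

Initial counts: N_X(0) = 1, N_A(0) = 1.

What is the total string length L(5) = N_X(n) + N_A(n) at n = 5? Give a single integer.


Answer: 365

Derivation:
Step 0: N_X=1, N_A=1, L=2
Step 1: N_X=1, N_A=4, L=5
Step 2: N_X=1, N_A=13, L=14
Step 3: N_X=1, N_A=40, L=41
Step 4: N_X=1, N_A=121, L=122
Step 5: N_X=1, N_A=364, L=365


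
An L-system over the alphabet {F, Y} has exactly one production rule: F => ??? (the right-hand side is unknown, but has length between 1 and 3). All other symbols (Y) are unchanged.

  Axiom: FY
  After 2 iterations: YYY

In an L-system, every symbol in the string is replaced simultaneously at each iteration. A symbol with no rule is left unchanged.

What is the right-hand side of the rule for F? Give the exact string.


Trying F => YY:
  Step 0: FY
  Step 1: YYY
  Step 2: YYY
Matches the given result.

Answer: YY


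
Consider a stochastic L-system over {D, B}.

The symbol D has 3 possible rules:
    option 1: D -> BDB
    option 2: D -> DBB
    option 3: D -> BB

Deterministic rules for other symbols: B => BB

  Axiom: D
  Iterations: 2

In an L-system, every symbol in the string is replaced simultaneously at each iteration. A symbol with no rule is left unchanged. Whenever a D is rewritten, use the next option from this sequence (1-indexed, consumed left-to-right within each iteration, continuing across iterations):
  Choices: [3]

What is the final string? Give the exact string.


Step 0: D
Step 1: BB  (used choices [3])
Step 2: BBBB  (used choices [])

Answer: BBBB


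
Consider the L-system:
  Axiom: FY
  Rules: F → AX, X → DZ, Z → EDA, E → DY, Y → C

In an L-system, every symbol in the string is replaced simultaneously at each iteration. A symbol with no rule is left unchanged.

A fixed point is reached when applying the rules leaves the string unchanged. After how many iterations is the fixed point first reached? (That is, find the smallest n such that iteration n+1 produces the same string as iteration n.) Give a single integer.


Step 0: FY
Step 1: AXC
Step 2: ADZC
Step 3: ADEDAC
Step 4: ADDYDAC
Step 5: ADDCDAC
Step 6: ADDCDAC  (unchanged — fixed point at step 5)

Answer: 5


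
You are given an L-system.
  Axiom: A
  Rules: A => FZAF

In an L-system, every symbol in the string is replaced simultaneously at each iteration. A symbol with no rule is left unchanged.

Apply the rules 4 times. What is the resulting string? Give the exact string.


Step 0: A
Step 1: FZAF
Step 2: FZFZAFF
Step 3: FZFZFZAFFF
Step 4: FZFZFZFZAFFFF

Answer: FZFZFZFZAFFFF


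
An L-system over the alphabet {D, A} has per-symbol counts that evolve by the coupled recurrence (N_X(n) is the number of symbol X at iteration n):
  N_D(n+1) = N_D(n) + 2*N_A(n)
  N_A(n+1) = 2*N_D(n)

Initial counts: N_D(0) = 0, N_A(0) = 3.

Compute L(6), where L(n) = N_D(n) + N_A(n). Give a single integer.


Step 0: N_D=0, N_A=3, L=3
Step 1: N_D=6, N_A=0, L=6
Step 2: N_D=6, N_A=12, L=18
Step 3: N_D=30, N_A=12, L=42
Step 4: N_D=54, N_A=60, L=114
Step 5: N_D=174, N_A=108, L=282
Step 6: N_D=390, N_A=348, L=738

Answer: 738


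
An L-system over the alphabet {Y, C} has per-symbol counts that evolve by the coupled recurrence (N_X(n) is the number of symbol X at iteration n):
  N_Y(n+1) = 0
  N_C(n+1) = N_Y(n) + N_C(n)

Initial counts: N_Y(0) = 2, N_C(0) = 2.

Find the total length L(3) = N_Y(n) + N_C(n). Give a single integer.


Answer: 4

Derivation:
Step 0: N_Y=2, N_C=2, L=4
Step 1: N_Y=0, N_C=4, L=4
Step 2: N_Y=0, N_C=4, L=4
Step 3: N_Y=0, N_C=4, L=4


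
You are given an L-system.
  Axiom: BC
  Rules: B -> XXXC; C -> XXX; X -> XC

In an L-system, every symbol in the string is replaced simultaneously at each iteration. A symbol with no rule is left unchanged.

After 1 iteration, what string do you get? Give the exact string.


Step 0: BC
Step 1: XXXCXXX

Answer: XXXCXXX


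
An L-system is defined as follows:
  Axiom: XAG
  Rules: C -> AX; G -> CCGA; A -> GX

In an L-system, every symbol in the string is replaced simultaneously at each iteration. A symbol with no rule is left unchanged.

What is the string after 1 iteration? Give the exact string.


Answer: XGXCCGA

Derivation:
Step 0: XAG
Step 1: XGXCCGA


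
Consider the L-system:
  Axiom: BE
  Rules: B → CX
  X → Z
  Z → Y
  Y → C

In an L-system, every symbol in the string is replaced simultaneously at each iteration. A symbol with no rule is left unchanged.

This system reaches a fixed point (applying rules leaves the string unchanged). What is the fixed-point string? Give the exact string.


Answer: CCE

Derivation:
Step 0: BE
Step 1: CXE
Step 2: CZE
Step 3: CYE
Step 4: CCE
Step 5: CCE  (unchanged — fixed point at step 4)


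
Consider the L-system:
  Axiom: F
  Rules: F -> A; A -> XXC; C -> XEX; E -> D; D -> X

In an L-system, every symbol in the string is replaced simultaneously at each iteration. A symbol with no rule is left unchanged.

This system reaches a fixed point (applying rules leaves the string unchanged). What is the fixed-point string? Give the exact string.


Step 0: F
Step 1: A
Step 2: XXC
Step 3: XXXEX
Step 4: XXXDX
Step 5: XXXXX
Step 6: XXXXX  (unchanged — fixed point at step 5)

Answer: XXXXX


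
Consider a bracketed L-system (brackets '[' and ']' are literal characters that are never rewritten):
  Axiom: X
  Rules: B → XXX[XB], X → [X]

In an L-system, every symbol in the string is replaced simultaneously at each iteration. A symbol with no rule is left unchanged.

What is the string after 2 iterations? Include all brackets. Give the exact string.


Answer: [[X]]

Derivation:
Step 0: X
Step 1: [X]
Step 2: [[X]]


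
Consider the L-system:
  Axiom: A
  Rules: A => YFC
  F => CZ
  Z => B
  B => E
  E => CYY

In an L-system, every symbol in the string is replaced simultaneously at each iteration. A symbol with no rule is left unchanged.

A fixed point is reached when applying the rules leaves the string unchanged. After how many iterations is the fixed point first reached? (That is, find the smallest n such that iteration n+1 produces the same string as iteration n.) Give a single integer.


Answer: 5

Derivation:
Step 0: A
Step 1: YFC
Step 2: YCZC
Step 3: YCBC
Step 4: YCEC
Step 5: YCCYYC
Step 6: YCCYYC  (unchanged — fixed point at step 5)


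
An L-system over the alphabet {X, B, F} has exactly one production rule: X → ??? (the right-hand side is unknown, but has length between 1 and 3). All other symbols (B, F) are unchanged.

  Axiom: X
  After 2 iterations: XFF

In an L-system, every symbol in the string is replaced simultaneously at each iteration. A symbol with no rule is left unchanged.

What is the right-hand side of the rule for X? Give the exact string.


Answer: XF

Derivation:
Trying X → XF:
  Step 0: X
  Step 1: XF
  Step 2: XFF
Matches the given result.


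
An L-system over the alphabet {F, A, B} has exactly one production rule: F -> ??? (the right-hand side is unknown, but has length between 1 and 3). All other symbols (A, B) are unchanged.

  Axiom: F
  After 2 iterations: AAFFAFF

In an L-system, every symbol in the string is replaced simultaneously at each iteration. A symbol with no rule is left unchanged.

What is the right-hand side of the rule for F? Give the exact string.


Trying F -> AFF:
  Step 0: F
  Step 1: AFF
  Step 2: AAFFAFF
Matches the given result.

Answer: AFF


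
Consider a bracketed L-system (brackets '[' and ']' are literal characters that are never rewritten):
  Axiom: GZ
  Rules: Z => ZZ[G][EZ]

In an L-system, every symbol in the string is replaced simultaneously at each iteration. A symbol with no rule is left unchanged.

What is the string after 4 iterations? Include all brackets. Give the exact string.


Step 0: GZ
Step 1: GZZ[G][EZ]
Step 2: GZZ[G][EZ]ZZ[G][EZ][G][EZZ[G][EZ]]
Step 3: GZZ[G][EZ]ZZ[G][EZ][G][EZZ[G][EZ]]ZZ[G][EZ]ZZ[G][EZ][G][EZZ[G][EZ]][G][EZZ[G][EZ]ZZ[G][EZ][G][EZZ[G][EZ]]]
Step 4: GZZ[G][EZ]ZZ[G][EZ][G][EZZ[G][EZ]]ZZ[G][EZ]ZZ[G][EZ][G][EZZ[G][EZ]][G][EZZ[G][EZ]ZZ[G][EZ][G][EZZ[G][EZ]]]ZZ[G][EZ]ZZ[G][EZ][G][EZZ[G][EZ]]ZZ[G][EZ]ZZ[G][EZ][G][EZZ[G][EZ]][G][EZZ[G][EZ]ZZ[G][EZ][G][EZZ[G][EZ]]][G][EZZ[G][EZ]ZZ[G][EZ][G][EZZ[G][EZ]]ZZ[G][EZ]ZZ[G][EZ][G][EZZ[G][EZ]][G][EZZ[G][EZ]ZZ[G][EZ][G][EZZ[G][EZ]]]]

Answer: GZZ[G][EZ]ZZ[G][EZ][G][EZZ[G][EZ]]ZZ[G][EZ]ZZ[G][EZ][G][EZZ[G][EZ]][G][EZZ[G][EZ]ZZ[G][EZ][G][EZZ[G][EZ]]]ZZ[G][EZ]ZZ[G][EZ][G][EZZ[G][EZ]]ZZ[G][EZ]ZZ[G][EZ][G][EZZ[G][EZ]][G][EZZ[G][EZ]ZZ[G][EZ][G][EZZ[G][EZ]]][G][EZZ[G][EZ]ZZ[G][EZ][G][EZZ[G][EZ]]ZZ[G][EZ]ZZ[G][EZ][G][EZZ[G][EZ]][G][EZZ[G][EZ]ZZ[G][EZ][G][EZZ[G][EZ]]]]


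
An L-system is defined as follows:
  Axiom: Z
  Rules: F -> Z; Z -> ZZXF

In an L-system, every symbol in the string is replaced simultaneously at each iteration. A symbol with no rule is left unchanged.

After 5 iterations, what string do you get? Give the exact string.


Step 0: Z
Step 1: ZZXF
Step 2: ZZXFZZXFXZ
Step 3: ZZXFZZXFXZZZXFZZXFXZXZZXF
Step 4: ZZXFZZXFXZZZXFZZXFXZXZZXFZZXFZZXFXZZZXFZZXFXZXZZXFXZZXFZZXFXZ
Step 5: ZZXFZZXFXZZZXFZZXFXZXZZXFZZXFZZXFXZZZXFZZXFXZXZZXFXZZXFZZXFXZZZXFZZXFXZZZXFZZXFXZXZZXFZZXFZZXFXZZZXFZZXFXZXZZXFXZZXFZZXFXZXZZXFZZXFXZZZXFZZXFXZXZZXF

Answer: ZZXFZZXFXZZZXFZZXFXZXZZXFZZXFZZXFXZZZXFZZXFXZXZZXFXZZXFZZXFXZZZXFZZXFXZZZXFZZXFXZXZZXFZZXFZZXFXZZZXFZZXFXZXZZXFXZZXFZZXFXZXZZXFZZXFXZZZXFZZXFXZXZZXF


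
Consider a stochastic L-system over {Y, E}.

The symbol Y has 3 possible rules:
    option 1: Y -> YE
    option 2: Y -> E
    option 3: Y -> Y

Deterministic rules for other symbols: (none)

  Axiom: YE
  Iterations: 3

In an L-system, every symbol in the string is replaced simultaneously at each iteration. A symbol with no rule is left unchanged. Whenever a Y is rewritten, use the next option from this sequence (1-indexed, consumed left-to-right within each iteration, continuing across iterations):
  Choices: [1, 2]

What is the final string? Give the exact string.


Step 0: YE
Step 1: YEE  (used choices [1])
Step 2: EEE  (used choices [2])
Step 3: EEE  (used choices [])

Answer: EEE


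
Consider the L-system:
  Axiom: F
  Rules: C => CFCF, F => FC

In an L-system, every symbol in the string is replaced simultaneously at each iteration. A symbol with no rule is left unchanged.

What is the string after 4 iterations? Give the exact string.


Step 0: F
Step 1: FC
Step 2: FCCFCF
Step 3: FCCFCFCFCFFCCFCFFC
Step 4: FCCFCFCFCFFCCFCFFCCFCFFCCFCFFCFCCFCFCFCFFCCFCFFCFCCFCF

Answer: FCCFCFCFCFFCCFCFFCCFCFFCCFCFFCFCCFCFCFCFFCCFCFFCFCCFCF


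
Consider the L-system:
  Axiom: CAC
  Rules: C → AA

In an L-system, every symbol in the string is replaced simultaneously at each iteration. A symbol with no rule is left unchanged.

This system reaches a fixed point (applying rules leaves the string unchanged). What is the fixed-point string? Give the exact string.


Step 0: CAC
Step 1: AAAAA
Step 2: AAAAA  (unchanged — fixed point at step 1)

Answer: AAAAA


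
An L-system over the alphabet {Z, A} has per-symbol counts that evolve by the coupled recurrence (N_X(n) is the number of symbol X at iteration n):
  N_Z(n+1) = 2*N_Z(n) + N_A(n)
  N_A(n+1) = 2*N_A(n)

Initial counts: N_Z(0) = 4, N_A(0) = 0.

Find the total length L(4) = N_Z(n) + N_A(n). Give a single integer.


Answer: 64

Derivation:
Step 0: N_Z=4, N_A=0, L=4
Step 1: N_Z=8, N_A=0, L=8
Step 2: N_Z=16, N_A=0, L=16
Step 3: N_Z=32, N_A=0, L=32
Step 4: N_Z=64, N_A=0, L=64


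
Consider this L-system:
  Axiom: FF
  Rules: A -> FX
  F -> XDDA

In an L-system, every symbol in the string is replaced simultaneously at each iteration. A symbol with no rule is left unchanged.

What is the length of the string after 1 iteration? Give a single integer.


Step 0: length = 2
Step 1: length = 8

Answer: 8
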